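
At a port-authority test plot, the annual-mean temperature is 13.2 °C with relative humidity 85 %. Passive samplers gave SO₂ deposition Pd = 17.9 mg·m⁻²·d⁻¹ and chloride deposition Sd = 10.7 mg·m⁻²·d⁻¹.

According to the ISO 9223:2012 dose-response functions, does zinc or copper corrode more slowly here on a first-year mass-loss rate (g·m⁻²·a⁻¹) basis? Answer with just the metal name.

zinc

zinc: f(T) = -0.071·(T−10) [T>10 °C] = -0.2272
  Pd branch = 0.0129·Pd^0.44·e^(0.046·RH+f) = 1.825 μm/a
  Cl⁻ term: 0.0175·10.7^0.57·exp(0.008·85+0.085·13.2) = 0.4096
  sum: 1.825 + 0.4096 → r_corr = 2.235 μm/a
  mass loss = 2.235 μm/a × 7.14 g/cm³ = 15.96 g·m⁻²·a⁻¹
copper: temperature factor f = -0.080·(3.2) = -0.2560
  SO₂ term: 0.0053·17.9^0.26·exp(0.059·85-0.2560) = 1.309
  Sd branch = 0.01025·Sd^0.27·e^(0.036·RH+0.049·T) = 0.7916 μm/a
  r_corr = 1.309 + 0.7916 = 2.1 μm/a
  mass loss = 2.1 μm/a × 8.96 g/cm³ = 18.82 g·m⁻²·a⁻¹
Ordering by g·m⁻²·a⁻¹: copper (18.8) > zinc (16)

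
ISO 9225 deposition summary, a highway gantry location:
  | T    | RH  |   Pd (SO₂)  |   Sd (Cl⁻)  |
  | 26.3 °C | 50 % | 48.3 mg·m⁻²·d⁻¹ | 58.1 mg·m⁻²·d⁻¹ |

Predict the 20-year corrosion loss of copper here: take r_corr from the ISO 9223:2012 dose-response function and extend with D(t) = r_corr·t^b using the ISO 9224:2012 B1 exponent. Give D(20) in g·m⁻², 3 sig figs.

copper: T>10 °C ⇒ hinge -0.080·(26.3−10) = -1.3040
  Pd branch = 0.0053·Pd^0.26·e^(0.059·RH+f) = 0.07533 μm/a
  Cl⁻ term: 0.01025·58.1^0.27·exp(0.036·50+0.049·26.3) = 0.6737
  sum: 0.07533 + 0.6737 → r_corr = 0.749 μm/a
Power-law: D(20) = r_corr · 20^0.667
  D(20) = 0.749 × 20^0.667 = 0.749 × 7.375 = 5.524 μm
  Mass loss = 5.524 μm × 8.96 g/cm³ = 49.5 g·m⁻²

D(20) = 49.5 g·m⁻²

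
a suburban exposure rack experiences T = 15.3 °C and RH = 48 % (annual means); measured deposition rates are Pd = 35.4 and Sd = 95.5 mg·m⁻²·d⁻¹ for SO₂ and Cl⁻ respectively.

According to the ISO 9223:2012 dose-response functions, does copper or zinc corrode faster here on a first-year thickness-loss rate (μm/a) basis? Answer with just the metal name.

copper: f(T) = -0.080·(T−10) [T>10 °C] = -0.4240
  SO₂ term: 0.0053·35.4^0.26·exp(0.059·48-0.4240) = 0.1489
  Cl⁻ term: 0.01025·95.5^0.27·exp(0.036·48+0.049·15.3) = 0.4182
  sum: 0.1489 + 0.4182 → r_corr = 0.5671 μm/a
zinc: temperature factor f = -0.071·(5.3) = -0.3763
  Pd branch = 0.0129·Pd^0.44·e^(0.046·RH+f) = 0.3869 μm/a
  Sd branch = 0.0175·Sd^0.57·e^(0.008·RH+0.085·T) = 1.268 μm/a
  r_corr = 0.3869 + 1.268 = 1.655 μm/a
Ordering by μm/a: zinc (1.66) > copper (0.567)

zinc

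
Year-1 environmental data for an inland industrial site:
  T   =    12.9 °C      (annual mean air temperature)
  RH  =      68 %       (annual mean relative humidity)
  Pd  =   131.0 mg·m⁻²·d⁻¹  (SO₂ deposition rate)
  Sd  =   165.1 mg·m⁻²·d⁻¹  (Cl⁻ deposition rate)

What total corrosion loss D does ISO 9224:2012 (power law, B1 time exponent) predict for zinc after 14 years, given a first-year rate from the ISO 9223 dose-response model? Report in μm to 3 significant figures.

zinc: T>10 °C ⇒ hinge -0.071·(12.9−10) = -0.2059
  SO₂ term: 0.0129·131.0^0.44·exp(0.046·68-0.2059) = 2.048
  Cl⁻ term: 0.0175·165.1^0.57·exp(0.008·68+0.085·12.9) = 1.658
  r_corr = 2.048 + 1.658 = 3.706 μm/a
Power-law: D(14) = r_corr · 14^0.813
  D(14) = 3.706 × 14^0.813 = 3.706 × 8.547 = 31.67 μm

D(14) = 31.7 μm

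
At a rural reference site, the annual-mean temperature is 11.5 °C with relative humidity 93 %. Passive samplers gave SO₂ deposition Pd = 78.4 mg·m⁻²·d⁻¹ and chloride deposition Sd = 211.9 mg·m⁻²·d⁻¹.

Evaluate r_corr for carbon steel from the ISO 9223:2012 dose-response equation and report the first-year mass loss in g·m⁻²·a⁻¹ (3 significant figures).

carbon steel: temperature factor f = -0.054·(1.5) = -0.0810
  Pd branch = 1.77·Pd^0.52·e^(0.02·RH+f) = 101.3 μm/a
  Cl⁻ term: 0.102·211.9^0.62·exp(0.033·93+0.04·11.5) = 96.26
  sum: 101.3 + 96.26 → r_corr = 197.6 μm/a
Convert to mass loss: 197.6 μm/a × 7.85 g/cm³ = 1551 g·m⁻²·a⁻¹

r_corr = 1.55e+03 g·m⁻²·a⁻¹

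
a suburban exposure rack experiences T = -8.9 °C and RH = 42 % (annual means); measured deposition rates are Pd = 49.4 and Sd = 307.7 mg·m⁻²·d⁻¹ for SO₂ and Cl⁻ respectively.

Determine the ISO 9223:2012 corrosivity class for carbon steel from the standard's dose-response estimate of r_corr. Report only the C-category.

carbon steel: temperature factor f = +0.150·(-18.9) = -2.8350
  sulphur-dioxide contribution → 1.829 μm/a
  chloride contribution → 9.967 μm/a
  total first-year rate 11.8 μm/a
11.8 μm/a falls in (1.3, 25] for carbon steel → category C2

C2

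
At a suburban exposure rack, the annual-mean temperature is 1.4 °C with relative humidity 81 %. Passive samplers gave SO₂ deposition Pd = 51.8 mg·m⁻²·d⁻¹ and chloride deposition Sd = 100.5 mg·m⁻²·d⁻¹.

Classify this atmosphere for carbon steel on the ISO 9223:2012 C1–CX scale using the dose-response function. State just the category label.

carbon steel: T≤10 °C ⇒ hinge +0.150·(1.4−10) = -1.2900
  Pd branch = 1.77·Pd^0.52·e^(0.02·RH+f) = 19.18 μm/a
  Cl⁻ term: 0.102·100.5^0.62·exp(0.033·81+0.04·1.4) = 27.24
  sum: 19.18 + 27.24 → r_corr = 46.41 μm/a
ISO 9223 Table 2 (carbon steel): 25 < 46.4 ≤ 50 μm/a ⇒ C3

C3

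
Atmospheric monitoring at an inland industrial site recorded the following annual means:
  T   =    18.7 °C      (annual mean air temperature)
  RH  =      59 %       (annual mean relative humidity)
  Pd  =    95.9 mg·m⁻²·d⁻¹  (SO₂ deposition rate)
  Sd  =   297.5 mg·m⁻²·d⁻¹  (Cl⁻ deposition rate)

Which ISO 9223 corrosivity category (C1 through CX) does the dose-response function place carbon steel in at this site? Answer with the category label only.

C5

carbon steel: T>10 °C ⇒ hinge -0.054·(18.7−10) = -0.4698
  sulphur-dioxide contribution → 38.63 μm/a
  chloride contribution → 51.59 μm/a
  total first-year rate 90.23 μm/a
Category bounds: 80…200 μm/a bracket r_corr ⇒ C5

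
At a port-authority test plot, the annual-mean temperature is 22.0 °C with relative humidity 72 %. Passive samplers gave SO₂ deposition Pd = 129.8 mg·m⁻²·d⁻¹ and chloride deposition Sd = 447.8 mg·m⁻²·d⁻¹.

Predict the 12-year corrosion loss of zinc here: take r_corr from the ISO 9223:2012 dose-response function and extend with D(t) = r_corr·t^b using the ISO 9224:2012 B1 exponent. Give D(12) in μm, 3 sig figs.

zinc: temperature factor f = -0.071·(12.0) = -0.8520
  Pd branch = 0.0129·Pd^0.44·e^(0.046·RH+f) = 1.285 μm/a
  Sd branch = 0.0175·Sd^0.57·e^(0.008·RH+0.085·T) = 6.553 μm/a
  sum: 1.285 + 6.553 → r_corr = 7.838 μm/a
ISO 9224: D(t) = r_corr · t^b with b = 0.813 (zinc, B1)
  D(12) = 7.838 × 12^0.813 = 7.838 × 7.54 = 59.1 μm

D(12) = 59.1 μm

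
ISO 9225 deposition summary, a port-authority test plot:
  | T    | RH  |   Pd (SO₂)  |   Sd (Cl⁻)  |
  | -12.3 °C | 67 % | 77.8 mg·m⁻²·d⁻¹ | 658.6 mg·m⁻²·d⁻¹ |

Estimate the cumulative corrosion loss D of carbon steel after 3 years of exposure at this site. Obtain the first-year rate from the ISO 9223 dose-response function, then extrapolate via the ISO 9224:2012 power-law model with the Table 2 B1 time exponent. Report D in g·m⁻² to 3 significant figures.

D(3) = 476 g·m⁻²

carbon steel: temperature factor f = +0.150·(-22.3) = -3.3450
  sulphur-dioxide contribution → 2.294 μm/a
  chloride contribution → 31.82 μm/a
  total first-year rate 34.11 μm/a
Power-law: D(3) = r_corr · 3^0.523
  D(3) = 34.11 × 3^0.523 = 34.11 × 1.776 = 60.6 μm
  Mass loss = 60.6 μm × 7.85 g/cm³ = 475.7 g·m⁻²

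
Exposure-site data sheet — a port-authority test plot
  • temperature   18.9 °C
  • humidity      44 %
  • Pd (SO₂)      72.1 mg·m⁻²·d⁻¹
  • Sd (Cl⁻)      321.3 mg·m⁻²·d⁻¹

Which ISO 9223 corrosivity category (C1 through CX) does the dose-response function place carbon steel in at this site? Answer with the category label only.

carbon steel: f(T) = -0.054·(T−10) [T>10 °C] = -0.4806
  Pd branch = 1.77·Pd^0.52·e^(0.02·RH+f) = 24.41 μm/a
  Cl⁻ term: 0.102·321.3^0.62·exp(0.033·44+0.04·18.9) = 33.25
  sum: 24.41 + 33.25 → r_corr = 57.66 μm/a
57.7 μm/a falls in (50, 80] for carbon steel → category C4

C4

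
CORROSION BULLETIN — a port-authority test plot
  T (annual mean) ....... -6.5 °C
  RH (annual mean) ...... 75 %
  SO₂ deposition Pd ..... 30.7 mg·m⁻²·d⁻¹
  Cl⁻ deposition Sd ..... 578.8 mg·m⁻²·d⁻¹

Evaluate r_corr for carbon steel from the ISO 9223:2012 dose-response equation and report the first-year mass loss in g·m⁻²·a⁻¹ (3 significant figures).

carbon steel: temperature factor f = +0.150·(-16.5) = -2.4750
  sulphur-dioxide contribution → 3.961 μm/a
  chloride contribution → 48.23 μm/a
  total first-year rate 52.19 μm/a
Convert to mass loss: 52.19 μm/a × 7.85 g/cm³ = 409.7 g·m⁻²·a⁻¹

r_corr = 410 g·m⁻²·a⁻¹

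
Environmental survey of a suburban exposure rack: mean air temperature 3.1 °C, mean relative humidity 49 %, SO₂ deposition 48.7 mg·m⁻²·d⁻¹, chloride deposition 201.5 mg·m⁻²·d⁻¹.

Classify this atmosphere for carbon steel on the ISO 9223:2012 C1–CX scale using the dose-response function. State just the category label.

carbon steel: T≤10 °C ⇒ hinge +0.150·(3.1−10) = -1.0350
  Pd branch = 1.77·Pd^0.52·e^(0.02·RH+f) = 12.64 μm/a
  Sd branch = 0.102·Sd^0.62·e^(0.033·RH+0.04·T) = 15.61 μm/a
  sum: 12.64 + 15.61 → r_corr = 28.24 μm/a
ISO 9223 Table 2 (carbon steel): 25 < 28.2 ≤ 50 μm/a ⇒ C3

C3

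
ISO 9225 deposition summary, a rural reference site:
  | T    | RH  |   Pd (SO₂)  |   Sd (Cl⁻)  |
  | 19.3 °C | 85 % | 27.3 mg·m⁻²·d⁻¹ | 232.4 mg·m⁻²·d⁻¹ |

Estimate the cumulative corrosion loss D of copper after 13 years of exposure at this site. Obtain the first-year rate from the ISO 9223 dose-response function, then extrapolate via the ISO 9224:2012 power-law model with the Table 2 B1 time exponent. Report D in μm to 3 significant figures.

copper: T>10 °C ⇒ hinge -0.080·(19.3−10) = -0.7440
  SO₂ term: 0.0053·27.3^0.26·exp(0.059·85-0.7440) = 0.8965
  Sd branch = 0.01025·Sd^0.27·e^(0.036·RH+0.049·T) = 2.451 μm/a
  sum: 0.8965 + 2.451 → r_corr = 3.347 μm/a
Power-law: D(13) = r_corr · 13^0.667
  D(13) = 3.347 × 13^0.667 = 3.347 × 5.534 = 18.52 μm

D(13) = 18.5 μm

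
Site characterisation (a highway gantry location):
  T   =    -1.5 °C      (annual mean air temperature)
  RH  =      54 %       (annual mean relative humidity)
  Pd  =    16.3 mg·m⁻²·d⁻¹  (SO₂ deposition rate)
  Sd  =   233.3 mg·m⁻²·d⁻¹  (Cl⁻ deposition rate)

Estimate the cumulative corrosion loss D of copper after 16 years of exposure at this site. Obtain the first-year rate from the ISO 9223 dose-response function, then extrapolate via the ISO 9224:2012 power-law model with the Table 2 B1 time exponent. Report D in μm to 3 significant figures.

copper: T≤10 °C ⇒ hinge +0.126·(-1.5−10) = -1.4490
  SO₂ term: 0.0053·16.3^0.26·exp(0.059·54-1.4490) = 0.0622
  Cl⁻ term: 0.01025·233.3^0.27·exp(0.036·54+0.049·-1.5) = 0.29
  r_corr = 0.0622 + 0.29 = 0.3522 μm/a
Long-term exponent b (ISO 9224 Table 2, B1) = 0.667
  D(16) = 0.3522 × 16^0.667 = 0.3522 × 6.355 = 2.238 μm

D(16) = 2.24 μm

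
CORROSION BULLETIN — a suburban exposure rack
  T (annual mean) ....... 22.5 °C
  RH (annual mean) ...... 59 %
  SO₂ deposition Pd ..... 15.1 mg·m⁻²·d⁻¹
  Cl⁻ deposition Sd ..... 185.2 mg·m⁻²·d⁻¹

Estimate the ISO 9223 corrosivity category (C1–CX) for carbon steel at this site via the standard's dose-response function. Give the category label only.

C4

carbon steel: f(T) = -0.054·(T−10) [T>10 °C] = -0.6750
  Pd branch = 1.77·Pd^0.52·e^(0.02·RH+f) = 12.03 μm/a
  Sd branch = 0.102·Sd^0.62·e^(0.033·RH+0.04·T) = 44.77 μm/a
  r_corr = 12.03 + 44.77 = 56.8 μm/a
56.8 μm/a falls in (50, 80] for carbon steel → category C4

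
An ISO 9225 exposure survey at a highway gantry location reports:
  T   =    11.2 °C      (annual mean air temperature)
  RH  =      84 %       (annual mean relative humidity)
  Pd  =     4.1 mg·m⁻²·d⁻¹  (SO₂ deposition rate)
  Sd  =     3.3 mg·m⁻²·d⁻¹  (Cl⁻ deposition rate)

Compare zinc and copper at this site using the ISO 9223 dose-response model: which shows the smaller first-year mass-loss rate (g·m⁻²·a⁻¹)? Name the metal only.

zinc

zinc: temperature factor f = -0.071·(1.2) = -0.0852
  Pd branch = 0.0129·Pd^0.44·e^(0.046·RH+f) = 1.05 μm/a
  Sd branch = 0.0175·Sd^0.57·e^(0.008·RH+0.085·T) = 0.1753 μm/a
  sum: 1.05 + 0.1753 → r_corr = 1.226 μm/a
  mass loss = 1.226 μm/a × 7.14 g/cm³ = 8.751 g·m⁻²·a⁻¹
copper: T>10 °C ⇒ hinge -0.080·(11.2−10) = -0.0960
  SO₂ term: 0.0053·4.1^0.26·exp(0.059·84-0.0960) = 0.9869
  Cl⁻ term: 0.01025·3.3^0.27·exp(0.036·84+0.049·11.2) = 0.5039
  r_corr = 0.9869 + 0.5039 = 1.491 μm/a
  mass loss = 1.491 μm/a × 8.96 g/cm³ = 13.36 g·m⁻²·a⁻¹
Ordering by g·m⁻²·a⁻¹: copper (13.4) > zinc (8.75)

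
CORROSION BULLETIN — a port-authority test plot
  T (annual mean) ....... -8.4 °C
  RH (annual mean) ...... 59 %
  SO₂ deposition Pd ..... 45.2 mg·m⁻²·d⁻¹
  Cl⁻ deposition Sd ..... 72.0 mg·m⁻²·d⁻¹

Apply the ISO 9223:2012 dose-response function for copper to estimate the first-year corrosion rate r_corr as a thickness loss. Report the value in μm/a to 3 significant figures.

copper: f(T) = +0.126·(T−10) [T≤10 °C] = -2.3184
  Pd branch = 0.0053·Pd^0.26·e^(0.059·RH+f) = 0.04566 μm/a
  Cl⁻ term: 0.01025·72.0^0.27·exp(0.036·59+0.049·-8.4) = 0.1803
  r_corr = 0.04566 + 0.1803 = 0.2259 μm/a

r_corr = 0.226 μm/a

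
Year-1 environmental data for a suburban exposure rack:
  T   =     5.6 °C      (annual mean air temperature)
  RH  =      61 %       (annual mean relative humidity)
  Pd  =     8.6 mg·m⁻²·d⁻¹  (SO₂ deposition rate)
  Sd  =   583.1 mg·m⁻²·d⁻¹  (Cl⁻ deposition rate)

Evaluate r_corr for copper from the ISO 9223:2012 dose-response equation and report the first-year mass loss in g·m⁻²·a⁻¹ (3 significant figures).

r_corr = 7.81 g·m⁻²·a⁻¹

copper: T≤10 °C ⇒ hinge +0.126·(5.6−10) = -0.5544
  sulphur-dioxide contribution → 0.1948 μm/a
  chloride contribution → 0.6766 μm/a
  total first-year rate 0.8714 μm/a
Convert to mass loss: 0.8714 μm/a × 8.96 g/cm³ = 7.808 g·m⁻²·a⁻¹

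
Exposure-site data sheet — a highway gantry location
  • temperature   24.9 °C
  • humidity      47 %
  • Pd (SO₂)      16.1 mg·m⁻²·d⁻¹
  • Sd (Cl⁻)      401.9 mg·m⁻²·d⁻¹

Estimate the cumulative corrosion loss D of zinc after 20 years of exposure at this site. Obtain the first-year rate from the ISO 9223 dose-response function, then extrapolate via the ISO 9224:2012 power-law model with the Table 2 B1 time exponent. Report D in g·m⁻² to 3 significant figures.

zinc: temperature factor f = -0.071·(14.9) = -1.0579
  SO₂ term: 0.0129·16.1^0.44·exp(0.046·47-1.0579) = 0.1322
  Sd branch = 0.0175·Sd^0.57·e^(0.008·RH+0.085·T) = 6.455 μm/a
  sum: 0.1322 + 6.455 → r_corr = 6.587 μm/a
Long-term exponent b (ISO 9224 Table 2, B1) = 0.813
  D(20) = 6.587 × 20^0.813 = 6.587 × 11.42 = 75.23 μm
  Mass loss = 75.23 μm × 7.14 g/cm³ = 537.2 g·m⁻²

D(20) = 537 g·m⁻²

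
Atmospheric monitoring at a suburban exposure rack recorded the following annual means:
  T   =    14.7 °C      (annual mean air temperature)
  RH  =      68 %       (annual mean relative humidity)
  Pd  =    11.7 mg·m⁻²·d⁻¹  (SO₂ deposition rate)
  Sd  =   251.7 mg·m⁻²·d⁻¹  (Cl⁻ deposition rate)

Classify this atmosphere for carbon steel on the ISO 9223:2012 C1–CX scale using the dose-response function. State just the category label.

C4

carbon steel: f(T) = -0.054·(T−10) [T>10 °C] = -0.2538
  Pd branch = 1.77·Pd^0.52·e^(0.02·RH+f) = 19.22 μm/a
  Sd branch = 0.102·Sd^0.62·e^(0.033·RH+0.04·T) = 53.34 μm/a
  sum: 19.22 + 53.34 → r_corr = 72.57 μm/a
ISO 9223 Table 2 (carbon steel): 50 < 72.6 ≤ 80 μm/a ⇒ C4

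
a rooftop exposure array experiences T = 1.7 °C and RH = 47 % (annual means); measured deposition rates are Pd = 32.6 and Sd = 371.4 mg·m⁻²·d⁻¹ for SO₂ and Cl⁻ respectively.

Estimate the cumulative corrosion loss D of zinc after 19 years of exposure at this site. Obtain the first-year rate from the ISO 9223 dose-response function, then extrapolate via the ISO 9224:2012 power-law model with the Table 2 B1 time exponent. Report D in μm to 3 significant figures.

D(19) = 13.6 μm

zinc: temperature factor f = +0.038·(-8.3) = -0.3154
  SO₂ term: 0.0129·32.6^0.44·exp(0.046·47-0.3154) = 0.3788
  Sd branch = 0.0175·Sd^0.57·e^(0.008·RH+0.085·T) = 0.8588 μm/a
  r_corr = 0.3788 + 0.8588 = 1.238 μm/a
Power-law: D(19) = r_corr · 19^0.813
  D(19) = 1.238 × 19^0.813 = 1.238 × 10.96 = 13.56 μm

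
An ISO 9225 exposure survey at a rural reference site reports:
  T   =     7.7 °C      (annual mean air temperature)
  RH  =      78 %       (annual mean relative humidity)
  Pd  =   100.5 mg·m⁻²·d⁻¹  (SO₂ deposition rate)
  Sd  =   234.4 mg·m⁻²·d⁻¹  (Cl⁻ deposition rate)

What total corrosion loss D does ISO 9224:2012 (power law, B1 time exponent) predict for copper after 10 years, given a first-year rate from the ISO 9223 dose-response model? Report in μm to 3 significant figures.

D(10) = 11.1 μm

copper: f(T) = +0.126·(T−10) [T≤10 °C] = -0.2898
  SO₂ term: 0.0053·100.5^0.26·exp(0.059·78-0.2898) = 1.311
  Sd branch = 0.01025·Sd^0.27·e^(0.036·RH+0.049·T) = 1.081 μm/a
  r_corr = 1.311 + 1.081 = 2.392 μm/a
ISO 9224: D(t) = r_corr · t^b with b = 0.667 (copper, B1)
  D(10) = 2.392 × 10^0.667 = 2.392 × 4.645 = 11.11 μm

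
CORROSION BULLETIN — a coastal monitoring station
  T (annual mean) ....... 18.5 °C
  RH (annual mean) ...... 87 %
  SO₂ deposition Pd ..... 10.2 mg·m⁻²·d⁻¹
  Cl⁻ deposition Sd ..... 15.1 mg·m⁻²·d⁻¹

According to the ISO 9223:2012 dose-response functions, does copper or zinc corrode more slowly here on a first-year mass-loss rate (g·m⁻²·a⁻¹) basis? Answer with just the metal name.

copper: T>10 °C ⇒ hinge -0.080·(18.5−10) = -0.6800
  SO₂ term: 0.0053·10.2^0.26·exp(0.059·87-0.6800) = 0.8326
  Sd branch = 0.01025·Sd^0.27·e^(0.036·RH+0.049·T) = 1.21 μm/a
  sum: 0.8326 + 1.21 → r_corr = 2.043 μm/a
  mass loss = 2.043 μm/a × 8.96 g/cm³ = 18.31 g·m⁻²·a⁻¹
zinc: T>10 °C ⇒ hinge -0.071·(18.5−10) = -0.6035
  SO₂ term: 0.0129·10.2^0.44·exp(0.046·87-0.6035) = 1.072
  Cl⁻ term: 0.0175·15.1^0.57·exp(0.008·87+0.085·18.5) = 0.7948
  sum: 1.072 + 0.7948 → r_corr = 1.867 μm/a
  mass loss = 1.867 μm/a × 7.14 g/cm³ = 13.33 g·m⁻²·a⁻¹
Ordering by g·m⁻²·a⁻¹: copper (18.3) > zinc (13.3)

zinc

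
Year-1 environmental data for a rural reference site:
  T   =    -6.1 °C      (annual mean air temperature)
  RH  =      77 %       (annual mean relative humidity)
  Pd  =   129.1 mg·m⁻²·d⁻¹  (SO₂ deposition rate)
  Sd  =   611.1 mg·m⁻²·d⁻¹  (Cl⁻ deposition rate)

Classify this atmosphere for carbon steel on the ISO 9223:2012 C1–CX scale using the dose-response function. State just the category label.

carbon steel: f(T) = +0.150·(T−10) [T≤10 °C] = -2.4150
  sulphur-dioxide contribution → 9.239 μm/a
  chloride contribution → 54.15 μm/a
  ⇒ r_corr(carbon steel) = 63.39 μm/a
63.4 μm/a falls in (50, 80] for carbon steel → category C4

C4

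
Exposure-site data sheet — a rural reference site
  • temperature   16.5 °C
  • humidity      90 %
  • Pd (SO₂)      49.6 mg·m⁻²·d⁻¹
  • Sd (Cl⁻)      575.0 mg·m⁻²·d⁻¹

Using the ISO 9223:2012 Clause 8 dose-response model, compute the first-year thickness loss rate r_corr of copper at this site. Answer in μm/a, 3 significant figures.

r_corr = 5.03 μm/a

copper: T>10 °C ⇒ hinge -0.080·(16.5−10) = -0.5200
  sulphur-dioxide contribution → 1.759 μm/a
  chloride contribution → 3.266 μm/a
  ⇒ r_corr(copper) = 5.026 μm/a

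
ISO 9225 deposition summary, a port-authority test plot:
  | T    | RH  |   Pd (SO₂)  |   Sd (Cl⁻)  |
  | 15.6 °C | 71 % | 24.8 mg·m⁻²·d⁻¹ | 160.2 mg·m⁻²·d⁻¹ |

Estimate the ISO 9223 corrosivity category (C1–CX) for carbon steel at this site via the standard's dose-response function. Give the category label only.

carbon steel: f(T) = -0.054·(T−10) [T>10 °C] = -0.3024
  Pd branch = 1.77·Pd^0.52·e^(0.02·RH+f) = 28.74 μm/a
  Cl⁻ term: 0.102·160.2^0.62·exp(0.033·71+0.04·15.6) = 46.14
  sum: 28.74 + 46.14 → r_corr = 74.87 μm/a
74.9 μm/a falls in (50, 80] for carbon steel → category C4

C4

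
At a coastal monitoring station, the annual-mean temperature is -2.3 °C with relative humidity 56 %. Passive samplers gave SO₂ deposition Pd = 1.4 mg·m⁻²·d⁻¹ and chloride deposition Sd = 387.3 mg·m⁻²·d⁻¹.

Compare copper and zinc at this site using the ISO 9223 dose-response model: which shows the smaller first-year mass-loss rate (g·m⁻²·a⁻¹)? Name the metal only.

copper

copper: temperature factor f = +0.126·(-12.3) = -1.5498
  sulphur-dioxide contribution → 0.03343 μm/a
  chloride contribution → 0.3436 μm/a
  total first-year rate 0.3771 μm/a
  mass loss = 0.3771 μm/a × 8.96 g/cm³ = 3.378 g·m⁻²·a⁻¹
zinc: temperature factor f = +0.038·(-12.3) = -0.4674
  sulphur-dioxide contribution → 0.1232 μm/a
  chloride contribution → 0.6728 μm/a
  ⇒ r_corr(zinc) = 0.796 μm/a
  mass loss = 0.796 μm/a × 7.14 g/cm³ = 5.683 g·m⁻²·a⁻¹
Ordering by g·m⁻²·a⁻¹: zinc (5.68) > copper (3.38)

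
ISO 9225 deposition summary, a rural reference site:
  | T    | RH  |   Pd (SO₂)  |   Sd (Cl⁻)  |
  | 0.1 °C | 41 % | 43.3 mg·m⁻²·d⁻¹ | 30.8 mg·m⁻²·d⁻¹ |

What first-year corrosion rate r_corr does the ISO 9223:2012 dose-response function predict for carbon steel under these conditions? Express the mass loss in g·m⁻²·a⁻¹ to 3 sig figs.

carbon steel: f(T) = +0.150·(T−10) [T≤10 °C] = -1.4850
  sulphur-dioxide contribution → 6.459 μm/a
  chloride contribution → 3.318 μm/a
  total first-year rate 9.776 μm/a
Convert to mass loss: 9.776 μm/a × 7.85 g/cm³ = 76.74 g·m⁻²·a⁻¹

r_corr = 76.7 g·m⁻²·a⁻¹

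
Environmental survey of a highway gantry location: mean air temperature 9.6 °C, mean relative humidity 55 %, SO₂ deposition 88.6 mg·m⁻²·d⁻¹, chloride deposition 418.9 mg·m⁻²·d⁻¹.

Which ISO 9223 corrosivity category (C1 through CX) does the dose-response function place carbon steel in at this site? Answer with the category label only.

carbon steel: f(T) = +0.150·(T−10) [T≤10 °C] = -0.0600
  SO₂ term: 1.77·88.6^0.52·exp(0.02·55-0.0600) = 51.56
  Sd branch = 0.102·Sd^0.62·e^(0.033·RH+0.04·T) = 38.84 μm/a
  r_corr = 51.56 + 38.84 = 90.4 μm/a
ISO 9223 Table 2 (carbon steel): 80 < 90.4 ≤ 200 μm/a ⇒ C5

C5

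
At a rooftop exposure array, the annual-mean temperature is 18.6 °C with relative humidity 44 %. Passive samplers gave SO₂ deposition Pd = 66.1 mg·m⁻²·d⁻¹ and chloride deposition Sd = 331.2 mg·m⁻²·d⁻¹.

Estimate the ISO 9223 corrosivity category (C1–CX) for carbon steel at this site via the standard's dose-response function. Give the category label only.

C4

carbon steel: f(T) = -0.054·(T−10) [T>10 °C] = -0.4644
  SO₂ term: 1.77·66.1^0.52·exp(0.02·44-0.4644) = 23.71
  Cl⁻ term: 0.102·331.2^0.62·exp(0.033·44+0.04·18.6) = 33.48
  r_corr = 23.71 + 33.48 = 57.19 μm/a
ISO 9223 Table 2 (carbon steel): 50 < 57.2 ≤ 80 μm/a ⇒ C4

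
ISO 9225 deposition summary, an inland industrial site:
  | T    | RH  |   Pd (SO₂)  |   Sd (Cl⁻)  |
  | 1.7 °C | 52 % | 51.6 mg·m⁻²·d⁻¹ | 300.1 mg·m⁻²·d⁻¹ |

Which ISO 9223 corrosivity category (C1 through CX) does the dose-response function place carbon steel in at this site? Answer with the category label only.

C3

carbon steel: temperature factor f = +0.150·(-8.3) = -1.2450
  Pd branch = 1.77·Pd^0.52·e^(0.02·RH+f) = 11.21 μm/a
  Cl⁻ term: 0.102·300.1^0.62·exp(0.033·52+0.04·1.7) = 20.86
  sum: 11.21 + 20.86 → r_corr = 32.07 μm/a
ISO 9223 Table 2 (carbon steel): 25 < 32.1 ≤ 50 μm/a ⇒ C3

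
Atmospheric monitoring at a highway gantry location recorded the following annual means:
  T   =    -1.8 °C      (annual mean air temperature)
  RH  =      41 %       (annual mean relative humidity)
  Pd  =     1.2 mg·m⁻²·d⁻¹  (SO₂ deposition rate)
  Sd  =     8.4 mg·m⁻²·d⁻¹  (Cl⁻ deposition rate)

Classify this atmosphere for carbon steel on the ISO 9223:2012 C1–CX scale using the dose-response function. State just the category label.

C2

carbon steel: f(T) = +0.150·(T−10) [T≤10 °C] = -1.7700
  Pd branch = 1.77·Pd^0.52·e^(0.02·RH+f) = 0.7526 μm/a
  Sd branch = 0.102·Sd^0.62·e^(0.033·RH+0.04·T) = 1.374 μm/a
  sum: 0.7526 + 1.374 → r_corr = 2.127 μm/a
ISO 9223 Table 2 (carbon steel): 1.3 < 2.13 ≤ 25 μm/a ⇒ C2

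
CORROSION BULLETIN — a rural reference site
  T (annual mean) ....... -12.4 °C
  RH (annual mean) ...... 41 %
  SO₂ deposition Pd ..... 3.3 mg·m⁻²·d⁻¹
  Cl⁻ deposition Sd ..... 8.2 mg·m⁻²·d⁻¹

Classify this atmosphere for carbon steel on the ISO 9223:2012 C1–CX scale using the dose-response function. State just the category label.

C1

carbon steel: T≤10 °C ⇒ hinge +0.150·(-12.4−10) = -3.3600
  Pd branch = 1.77·Pd^0.52·e^(0.02·RH+f) = 0.2597 μm/a
  Cl⁻ term: 0.102·8.2^0.62·exp(0.033·41+0.04·-12.4) = 0.8858
  r_corr = 0.2597 + 0.8858 = 1.146 μm/a
ISO 9223 Table 2 (carbon steel): 0 < 1.15 ≤ 1.3 μm/a ⇒ C1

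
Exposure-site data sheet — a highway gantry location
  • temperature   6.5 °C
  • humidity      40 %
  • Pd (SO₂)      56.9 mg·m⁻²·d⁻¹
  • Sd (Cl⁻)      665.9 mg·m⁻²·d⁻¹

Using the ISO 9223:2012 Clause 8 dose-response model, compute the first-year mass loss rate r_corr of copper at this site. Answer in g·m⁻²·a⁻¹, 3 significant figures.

r_corr = 4.01 g·m⁻²·a⁻¹

copper: T≤10 °C ⇒ hinge +0.126·(6.5−10) = -0.4410
  sulphur-dioxide contribution → 0.1033 μm/a
  chloride contribution → 0.3442 μm/a
  ⇒ r_corr(copper) = 0.4474 μm/a
Convert to mass loss: 0.4474 μm/a × 8.96 g/cm³ = 4.009 g·m⁻²·a⁻¹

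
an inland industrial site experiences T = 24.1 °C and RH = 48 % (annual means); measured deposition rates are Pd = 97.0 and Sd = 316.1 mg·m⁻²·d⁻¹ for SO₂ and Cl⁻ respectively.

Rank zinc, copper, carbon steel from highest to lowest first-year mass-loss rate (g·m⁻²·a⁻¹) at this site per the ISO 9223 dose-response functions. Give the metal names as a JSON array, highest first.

["carbon steel", "zinc", "copper"]

zinc: f(T) = -0.071·(T−10) [T>10 °C] = -1.0011
  sulphur-dioxide contribution → 0.3228 μm/a
  chloride contribution → 5.301 μm/a
  ⇒ r_corr(zinc) = 5.624 μm/a
  mass loss = 5.624 μm/a × 7.14 g/cm³ = 40.15 g·m⁻²·a⁻¹
copper: temperature factor f = -0.080·(14.1) = -1.1280
  sulphur-dioxide contribution → 0.09569 μm/a
  chloride contribution → 0.8892 μm/a
  total first-year rate 0.9849 μm/a
  mass loss = 0.9849 μm/a × 8.96 g/cm³ = 8.825 g·m⁻²·a⁻¹
carbon steel: f(T) = -0.054·(T−10) [T>10 °C] = -0.7614
  sulphur-dioxide contribution → 23.3 μm/a
  chloride contribution → 46.25 μm/a
  total first-year rate 69.55 μm/a
  mass loss = 69.55 μm/a × 7.85 g/cm³ = 545.9 g·m⁻²·a⁻¹
Ordering by g·m⁻²·a⁻¹: carbon steel (546) > zinc (40.2) > copper (8.82)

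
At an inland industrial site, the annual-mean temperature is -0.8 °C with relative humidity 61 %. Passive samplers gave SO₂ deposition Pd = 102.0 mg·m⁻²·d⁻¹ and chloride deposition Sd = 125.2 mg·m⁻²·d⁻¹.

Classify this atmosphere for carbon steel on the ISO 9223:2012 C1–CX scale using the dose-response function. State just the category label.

carbon steel: temperature factor f = +0.150·(-10.8) = -1.6200
  SO₂ term: 1.77·102.0^0.52·exp(0.02·61-1.6200) = 13.14
  Sd branch = 0.102·Sd^0.62·e^(0.033·RH+0.04·T) = 14.77 μm/a
  sum: 13.14 + 14.77 → r_corr = 27.92 μm/a
Category bounds: 25…50 μm/a bracket r_corr ⇒ C3

C3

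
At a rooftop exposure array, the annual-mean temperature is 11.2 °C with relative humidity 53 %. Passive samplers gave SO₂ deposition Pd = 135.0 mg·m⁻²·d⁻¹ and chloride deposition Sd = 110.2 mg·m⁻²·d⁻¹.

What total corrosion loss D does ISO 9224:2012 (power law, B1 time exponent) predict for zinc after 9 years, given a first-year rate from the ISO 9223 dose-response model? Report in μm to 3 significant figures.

zinc: temperature factor f = -0.071·(1.2) = -0.0852
  Pd branch = 0.0129·Pd^0.44·e^(0.046·RH+f) = 1.174 μm/a
  Cl⁻ term: 0.0175·110.2^0.57·exp(0.008·53+0.085·11.2) = 1.011
  r_corr = 1.174 + 1.011 = 2.185 μm/a
ISO 9224: D(t) = r_corr · t^b with b = 0.813 (zinc, B1)
  D(9) = 2.185 × 9^0.813 = 2.185 × 5.968 = 13.04 μm

D(9) = 13.0 μm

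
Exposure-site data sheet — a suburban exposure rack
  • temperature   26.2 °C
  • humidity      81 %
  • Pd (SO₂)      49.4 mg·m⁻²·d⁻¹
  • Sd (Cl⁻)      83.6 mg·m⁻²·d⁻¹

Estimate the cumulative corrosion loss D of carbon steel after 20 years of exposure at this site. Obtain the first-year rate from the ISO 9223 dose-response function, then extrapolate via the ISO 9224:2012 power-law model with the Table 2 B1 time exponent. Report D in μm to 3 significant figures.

D(20) = 450 μm

carbon steel: f(T) = -0.054·(T−10) [T>10 °C] = -0.8748
  sulphur-dioxide contribution → 28.34 μm/a
  chloride contribution → 65.52 μm/a
  ⇒ r_corr(carbon steel) = 93.86 μm/a
Long-term exponent b (ISO 9224 Table 2, B1) = 0.523
  D(20) = 93.86 × 20^0.523 = 93.86 × 4.791 = 449.7 μm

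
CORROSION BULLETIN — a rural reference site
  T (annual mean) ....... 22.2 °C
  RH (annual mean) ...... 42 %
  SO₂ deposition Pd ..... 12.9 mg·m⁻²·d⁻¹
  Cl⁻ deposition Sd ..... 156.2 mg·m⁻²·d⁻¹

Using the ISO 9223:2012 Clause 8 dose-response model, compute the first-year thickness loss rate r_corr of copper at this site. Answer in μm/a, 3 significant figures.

copper: f(T) = -0.080·(T−10) [T>10 °C] = -0.9760
  sulphur-dioxide contribution → 0.04627 μm/a
  chloride contribution → 0.5396 μm/a
  total first-year rate 0.5859 μm/a

r_corr = 0.586 μm/a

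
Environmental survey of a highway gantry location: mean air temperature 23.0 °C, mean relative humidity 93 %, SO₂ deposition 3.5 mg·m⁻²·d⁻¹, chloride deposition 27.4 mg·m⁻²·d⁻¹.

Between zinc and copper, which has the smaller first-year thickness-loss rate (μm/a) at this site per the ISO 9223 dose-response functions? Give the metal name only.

zinc: f(T) = -0.071·(T−10) [T>10 °C] = -0.9230
  Pd branch = 0.0129·Pd^0.44·e^(0.046·RH+f) = 0.6413 μm/a
  Sd branch = 0.0175·Sd^0.57·e^(0.008·RH+0.085·T) = 1.717 μm/a
  sum: 0.6413 + 1.717 → r_corr = 2.358 μm/a
copper: f(T) = -0.080·(T−10) [T>10 °C] = -1.0400
  SO₂ term: 0.0053·3.5^0.26·exp(0.059·93-1.0400) = 0.6267
  Sd branch = 0.01025·Sd^0.27·e^(0.036·RH+0.049·T) = 2.2 μm/a
  r_corr = 0.6267 + 2.2 = 2.826 μm/a
Ordering by μm/a: copper (2.83) > zinc (2.36)

zinc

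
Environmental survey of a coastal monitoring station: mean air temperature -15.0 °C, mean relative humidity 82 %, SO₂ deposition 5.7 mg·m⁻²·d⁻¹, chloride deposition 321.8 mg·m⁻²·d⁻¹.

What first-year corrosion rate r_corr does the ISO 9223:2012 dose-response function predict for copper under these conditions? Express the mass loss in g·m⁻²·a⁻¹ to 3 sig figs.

r_corr = 4.41 g·m⁻²·a⁻¹

copper: f(T) = +0.126·(T−10) [T≤10 °C] = -3.1500
  SO₂ term: 0.0053·5.7^0.26·exp(0.059·82-3.1500) = 0.04507
  Cl⁻ term: 0.01025·321.8^0.27·exp(0.036·82+0.049·-15.0) = 0.4473
  r_corr = 0.04507 + 0.4473 = 0.4924 μm/a
Convert to mass loss: 0.4924 μm/a × 8.96 g/cm³ = 4.412 g·m⁻²·a⁻¹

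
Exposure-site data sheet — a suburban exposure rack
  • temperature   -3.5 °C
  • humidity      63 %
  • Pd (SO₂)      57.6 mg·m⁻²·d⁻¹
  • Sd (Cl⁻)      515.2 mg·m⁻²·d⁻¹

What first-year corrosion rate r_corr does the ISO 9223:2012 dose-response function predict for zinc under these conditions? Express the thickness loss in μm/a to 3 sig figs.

r_corr = 1.59 μm/a

zinc: T≤10 °C ⇒ hinge +0.038·(-3.5−10) = -0.5130
  SO₂ term: 0.0129·57.6^0.44·exp(0.046·63-0.5130) = 0.8336
  Cl⁻ term: 0.0175·515.2^0.57·exp(0.008·63+0.085·-3.5) = 0.756
  sum: 0.8336 + 0.756 → r_corr = 1.59 μm/a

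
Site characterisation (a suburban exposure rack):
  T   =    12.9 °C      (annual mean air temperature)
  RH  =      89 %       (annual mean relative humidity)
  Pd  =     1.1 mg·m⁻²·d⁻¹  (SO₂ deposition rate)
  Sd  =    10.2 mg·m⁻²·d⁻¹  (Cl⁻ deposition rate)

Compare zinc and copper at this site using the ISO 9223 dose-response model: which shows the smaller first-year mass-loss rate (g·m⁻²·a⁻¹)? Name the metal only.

zinc: f(T) = -0.071·(T−10) [T>10 °C] = -0.2059
  SO₂ term: 0.0129·1.1^0.44·exp(0.046·89-0.2059) = 0.6567
  Sd branch = 0.0175·Sd^0.57·e^(0.008·RH+0.085·T) = 0.4012 μm/a
  r_corr = 0.6567 + 0.4012 = 1.058 μm/a
  mass loss = 1.058 μm/a × 7.14 g/cm³ = 7.554 g·m⁻²·a⁻¹
copper: T>10 °C ⇒ hinge -0.080·(12.9−10) = -0.2320
  SO₂ term: 0.0053·1.1^0.26·exp(0.059·89-0.2320) = 0.8218
  Sd branch = 0.01025·Sd^0.27·e^(0.036·RH+0.049·T) = 0.8893 μm/a
  sum: 0.8218 + 0.8893 → r_corr = 1.711 μm/a
  mass loss = 1.711 μm/a × 8.96 g/cm³ = 15.33 g·m⁻²·a⁻¹
Ordering by g·m⁻²·a⁻¹: copper (15.3) > zinc (7.55)

zinc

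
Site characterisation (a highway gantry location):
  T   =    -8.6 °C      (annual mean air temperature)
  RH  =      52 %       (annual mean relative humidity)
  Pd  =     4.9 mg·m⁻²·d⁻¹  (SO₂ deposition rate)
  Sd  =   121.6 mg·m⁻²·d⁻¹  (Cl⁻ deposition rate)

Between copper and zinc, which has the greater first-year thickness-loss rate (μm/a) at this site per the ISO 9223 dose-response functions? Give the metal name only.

zinc

copper: T≤10 °C ⇒ hinge +0.126·(-8.6−10) = -2.3436
  sulphur-dioxide contribution → 0.01653 μm/a
  chloride contribution → 0.1598 μm/a
  total first-year rate 0.1764 μm/a
zinc: T≤10 °C ⇒ hinge +0.038·(-8.6−10) = -0.7068
  sulphur-dioxide contribution → 0.14 μm/a
  chloride contribution → 0.1971 μm/a
  ⇒ r_corr(zinc) = 0.3371 μm/a
Ordering by μm/a: zinc (0.337) > copper (0.176)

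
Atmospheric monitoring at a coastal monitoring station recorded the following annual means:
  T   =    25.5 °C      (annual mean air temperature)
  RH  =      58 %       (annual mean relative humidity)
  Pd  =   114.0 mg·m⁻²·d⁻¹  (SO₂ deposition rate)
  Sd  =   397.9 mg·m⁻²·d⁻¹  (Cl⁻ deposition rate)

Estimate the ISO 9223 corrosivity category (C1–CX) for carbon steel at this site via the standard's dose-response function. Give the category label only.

C5

carbon steel: T>10 °C ⇒ hinge -0.054·(25.5−10) = -0.8370
  sulphur-dioxide contribution → 28.7 μm/a
  chloride contribution → 78.47 μm/a
  ⇒ r_corr(carbon steel) = 107.2 μm/a
Category bounds: 80…200 μm/a bracket r_corr ⇒ C5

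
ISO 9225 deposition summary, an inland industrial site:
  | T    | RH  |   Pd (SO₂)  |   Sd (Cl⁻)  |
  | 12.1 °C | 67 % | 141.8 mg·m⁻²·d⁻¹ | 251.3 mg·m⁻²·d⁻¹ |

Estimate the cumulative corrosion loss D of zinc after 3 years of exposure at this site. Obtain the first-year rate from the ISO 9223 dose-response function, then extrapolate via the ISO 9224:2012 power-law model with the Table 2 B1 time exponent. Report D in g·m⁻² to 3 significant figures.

zinc: temperature factor f = -0.071·(2.1) = -0.1491
  Pd branch = 0.0129·Pd^0.44·e^(0.046·RH+f) = 2.143 μm/a
  Cl⁻ term: 0.0175·251.3^0.57·exp(0.008·67+0.085·12.1) = 1.953
  sum: 2.143 + 1.953 → r_corr = 4.096 μm/a
Power-law: D(3) = r_corr · 3^0.813
  D(3) = 4.096 × 3^0.813 = 4.096 × 2.443 = 10.01 μm
  Mass loss = 10.01 μm × 7.14 g/cm³ = 71.44 g·m⁻²

D(3) = 71.4 g·m⁻²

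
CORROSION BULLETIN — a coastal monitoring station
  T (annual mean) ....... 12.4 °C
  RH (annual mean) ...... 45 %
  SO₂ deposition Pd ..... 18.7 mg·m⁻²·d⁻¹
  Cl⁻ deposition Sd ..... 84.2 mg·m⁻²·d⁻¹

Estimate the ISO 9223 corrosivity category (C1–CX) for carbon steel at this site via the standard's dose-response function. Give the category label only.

carbon steel: temperature factor f = -0.054·(2.4) = -0.1296
  SO₂ term: 1.77·18.7^0.52·exp(0.02·45-0.1296) = 17.54
  Sd branch = 0.102·Sd^0.62·e^(0.033·RH+0.04·T) = 11.55 μm/a
  r_corr = 17.54 + 11.55 = 29.09 μm/a
Category bounds: 25…50 μm/a bracket r_corr ⇒ C3

C3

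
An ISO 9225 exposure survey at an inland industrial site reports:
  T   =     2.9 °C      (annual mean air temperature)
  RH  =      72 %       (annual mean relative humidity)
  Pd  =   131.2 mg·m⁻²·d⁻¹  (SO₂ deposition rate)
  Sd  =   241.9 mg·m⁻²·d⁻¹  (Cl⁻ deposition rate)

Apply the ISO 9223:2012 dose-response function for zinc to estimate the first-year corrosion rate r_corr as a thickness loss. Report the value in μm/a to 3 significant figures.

r_corr = 3.22 μm/a

zinc: temperature factor f = +0.038·(-7.1) = -0.2698
  Pd branch = 0.0129·Pd^0.44·e^(0.046·RH+f) = 2.31 μm/a
  Cl⁻ term: 0.0175·241.9^0.57·exp(0.008·72+0.085·2.9) = 0.9097
  r_corr = 2.31 + 0.9097 = 3.22 μm/a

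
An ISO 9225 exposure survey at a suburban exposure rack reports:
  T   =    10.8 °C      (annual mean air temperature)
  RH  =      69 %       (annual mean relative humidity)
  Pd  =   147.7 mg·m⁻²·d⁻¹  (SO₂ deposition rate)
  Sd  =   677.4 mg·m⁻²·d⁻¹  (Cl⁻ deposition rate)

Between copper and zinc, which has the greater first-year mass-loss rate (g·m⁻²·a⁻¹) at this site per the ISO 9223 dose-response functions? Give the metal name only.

copper: T>10 °C ⇒ hinge -0.080·(10.8−10) = -0.0640
  sulphur-dioxide contribution → 1.068 μm/a
  chloride contribution → 1.212 μm/a
  total first-year rate 2.28 μm/a
  mass loss = 2.28 μm/a × 8.96 g/cm³ = 20.43 g·m⁻²·a⁻¹
zinc: T>10 °C ⇒ hinge -0.071·(10.8−10) = -0.0568
  sulphur-dioxide contribution → 2.624 μm/a
  chloride contribution → 3.126 μm/a
  ⇒ r_corr(zinc) = 5.75 μm/a
  mass loss = 5.75 μm/a × 7.14 g/cm³ = 41.05 g·m⁻²·a⁻¹
Ordering by g·m⁻²·a⁻¹: zinc (41.1) > copper (20.4)

zinc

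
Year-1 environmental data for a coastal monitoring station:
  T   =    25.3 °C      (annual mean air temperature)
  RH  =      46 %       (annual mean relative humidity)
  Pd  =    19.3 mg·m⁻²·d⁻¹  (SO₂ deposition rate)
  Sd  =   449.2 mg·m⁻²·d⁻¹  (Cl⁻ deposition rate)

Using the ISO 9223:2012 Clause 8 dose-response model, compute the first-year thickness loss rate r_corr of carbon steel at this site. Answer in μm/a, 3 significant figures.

r_corr = 65.5 μm/a

carbon steel: T>10 °C ⇒ hinge -0.054·(25.3−10) = -0.8262
  Pd branch = 1.77·Pd^0.52·e^(0.02·RH+f) = 9.061 μm/a
  Cl⁻ term: 0.102·449.2^0.62·exp(0.033·46+0.04·25.3) = 56.48
  sum: 9.061 + 56.48 → r_corr = 65.54 μm/a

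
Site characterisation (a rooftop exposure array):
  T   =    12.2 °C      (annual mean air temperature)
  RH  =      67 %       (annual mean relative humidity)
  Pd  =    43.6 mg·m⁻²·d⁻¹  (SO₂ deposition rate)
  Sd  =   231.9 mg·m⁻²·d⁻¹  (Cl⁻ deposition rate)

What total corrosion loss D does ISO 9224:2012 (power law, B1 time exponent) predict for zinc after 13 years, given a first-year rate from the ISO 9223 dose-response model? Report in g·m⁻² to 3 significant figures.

D(13) = 181 g·m⁻²

zinc: f(T) = -0.071·(T−10) [T>10 °C] = -0.1562
  SO₂ term: 0.0129·43.6^0.44·exp(0.046·67-0.1562) = 1.267
  Sd branch = 0.0175·Sd^0.57·e^(0.008·RH+0.085·T) = 1.881 μm/a
  sum: 1.267 + 1.881 → r_corr = 3.148 μm/a
Power-law: D(13) = r_corr · 13^0.813
  D(13) = 3.148 × 13^0.813 = 3.148 × 8.047 = 25.33 μm
  Mass loss = 25.33 μm × 7.14 g/cm³ = 180.8 g·m⁻²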